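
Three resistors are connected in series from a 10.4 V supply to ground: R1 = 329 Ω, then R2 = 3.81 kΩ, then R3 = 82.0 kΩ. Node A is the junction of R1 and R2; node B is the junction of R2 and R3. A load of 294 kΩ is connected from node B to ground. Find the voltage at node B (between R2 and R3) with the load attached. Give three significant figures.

V ≈ 9.77 V

At node B, R3 is in parallel with the load: R3‖R_L = 64120 Ω.
Below node A the resistance is R2 + (R3‖R_L) = 67930 Ω, so V_A = 10.4 × 67930/68260 = 10.35 V.
Then V_B = V_A × (R3‖R_L)/(R2 + R3‖R_L) = 10.35 × 64120/67930 = 9.77 V.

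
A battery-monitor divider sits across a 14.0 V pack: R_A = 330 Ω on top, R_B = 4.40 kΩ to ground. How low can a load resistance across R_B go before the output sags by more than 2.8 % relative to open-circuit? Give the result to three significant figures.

R_L(min) ≈ 10.7 kΩ

Output resistance R_th = R_A‖R_B = (330 × 4400)/4730 = 307.0 Ω.
The fractional drop is R_th/(R_th + R_L); requiring this ≤ 0.0280 gives R_L ≥ R_th(1/0.0280 − 1) = 307.0 × 34.71 = 10.7 kΩ.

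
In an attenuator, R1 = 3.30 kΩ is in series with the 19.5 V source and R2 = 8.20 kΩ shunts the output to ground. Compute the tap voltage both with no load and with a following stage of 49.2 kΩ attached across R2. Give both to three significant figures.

Unloaded: 13.9 V; loaded: 13.3 V

Open-circuit: V = 19.5 × 8.20/(3.30 + 8.20) = 13.9 V.
With the load, R2 becomes R2‖R_L = 7.029 kΩ, so V = 19.5 × 7.029/10.33 = 13.3 V.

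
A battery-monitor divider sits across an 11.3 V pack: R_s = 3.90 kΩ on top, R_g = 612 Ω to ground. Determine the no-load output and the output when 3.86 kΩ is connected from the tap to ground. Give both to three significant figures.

Open-circuit: V = 11.3 × 612/(3900 + 612) = 1.53 V.
With the load, R_g becomes R_g‖R_L = 528.2 Ω, so V = 11.3 × 528.2/4428 = 1.35 V.

Unloaded: 1.53 V; loaded: 1.35 V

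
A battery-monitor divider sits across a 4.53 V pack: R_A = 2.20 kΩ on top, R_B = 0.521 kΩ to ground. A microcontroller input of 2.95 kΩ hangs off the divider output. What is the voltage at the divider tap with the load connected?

V_out ≈ 0.759 V

The load sits in parallel with R_B: R_B‖R_L = (521 × 2950) / (521 + 2950) = 442.8 Ω.
V_out = 4.53 × 442.8 / (2200 + 442.8) = 4.53 × 442.8/2643 = 0.759 V.
(Unloaded it would have been 0.867 V.)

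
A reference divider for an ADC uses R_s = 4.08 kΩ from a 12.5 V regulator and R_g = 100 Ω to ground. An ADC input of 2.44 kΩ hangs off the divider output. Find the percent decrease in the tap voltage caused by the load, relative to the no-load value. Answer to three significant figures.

3.85 %

The divider's output (Thévenin) resistance is R_s‖R_g = 97.61 Ω.
Fractional drop under load = R_th/(R_th + R_L) = 97.61 / (97.61 + 2440) = 0.03846.
So the output falls by 3.85 %.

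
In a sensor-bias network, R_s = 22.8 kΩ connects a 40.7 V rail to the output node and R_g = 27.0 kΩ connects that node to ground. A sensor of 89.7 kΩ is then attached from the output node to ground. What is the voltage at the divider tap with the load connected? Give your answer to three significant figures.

The load sits in parallel with R_g: R_g‖R_L = (27.0 × 89.7) / (27.0 + 89.7) = 20.75 kΩ.
V_out = 40.7 × 20.75 / (22.8 + 20.75) = 40.7 × 20.75/43.55 = 19.4 V.

V_out ≈ 19.4 V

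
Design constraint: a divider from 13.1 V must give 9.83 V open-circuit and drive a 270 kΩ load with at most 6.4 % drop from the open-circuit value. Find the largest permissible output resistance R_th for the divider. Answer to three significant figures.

R_th ≤ 18.5 kΩ

Loading drop = R_th/(R_th + R_L) ≤ 0.0640, so R_th ≤ R_L · ε/(1−ε) = 270 kΩ × 0.0640/0.9360 = 18.5 kΩ.
(Any R1, R2 with R2/(R1+R2) = 0.750 and R1‖R2 ≤ 18.5 kΩ will meet the spec.)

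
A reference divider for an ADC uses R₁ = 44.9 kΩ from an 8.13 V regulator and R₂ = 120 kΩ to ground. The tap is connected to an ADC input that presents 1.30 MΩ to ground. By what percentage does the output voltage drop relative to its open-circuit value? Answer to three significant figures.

The divider's output (Thévenin) resistance is R₁‖R₂ = 32.67 kΩ.
Fractional drop under load = R_th/(R_th + R_L) = 32.67 / (32.67 + 1300) = 0.02452.
So the output falls by 2.45 %.

2.45 %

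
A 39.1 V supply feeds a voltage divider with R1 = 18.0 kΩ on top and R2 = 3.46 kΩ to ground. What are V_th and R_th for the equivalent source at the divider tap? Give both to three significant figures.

V_th = 6.30 V, R_th = 2.90 kΩ

V_th is the open-circuit tap voltage: 39.1 × 3.46/(18.0 + 3.46) = 6.30 V.
With the supply zeroed, R1 and R2 appear in parallel from the tap: R_th = R1‖R2 = (18.0 × 3.46)/21.46 = 2.90 kΩ.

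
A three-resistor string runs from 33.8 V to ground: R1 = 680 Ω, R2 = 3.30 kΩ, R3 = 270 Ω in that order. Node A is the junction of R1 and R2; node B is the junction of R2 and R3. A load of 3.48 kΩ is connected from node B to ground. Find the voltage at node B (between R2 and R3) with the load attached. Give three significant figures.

V ≈ 2.00 V

At node B, R3 is in parallel with the load: R3‖R_L = 250.6 Ω.
Below node A the resistance is R2 + (R3‖R_L) = 3551 Ω, so V_A = 33.8 × 3551/4231 = 28.37 V.
Then V_B = V_A × (R3‖R_L)/(R2 + R3‖R_L) = 28.37 × 250.6/3551 = 2.00 V.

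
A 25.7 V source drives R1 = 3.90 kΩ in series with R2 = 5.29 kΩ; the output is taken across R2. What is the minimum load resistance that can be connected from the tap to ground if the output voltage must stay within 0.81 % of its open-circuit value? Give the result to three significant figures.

R_L(min) ≈ 275 kΩ

Output resistance R_th = R1‖R2 = (3.90 × 5.29)/9.190 = 2.245 kΩ.
The fractional drop is R_th/(R_th + R_L); requiring this ≤ 0.00810 gives R_L ≥ R_th(1/0.00810 − 1) = 2.245 × 122.5 = 275 kΩ.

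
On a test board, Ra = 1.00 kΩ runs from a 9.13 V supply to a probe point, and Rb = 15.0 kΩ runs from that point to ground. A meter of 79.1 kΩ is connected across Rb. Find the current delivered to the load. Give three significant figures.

I_L ≈ 0.107 mA

Rb‖R_L = 12.61 kΩ; V_out = 9.13 × 12.61/13.61 = 8.459 V.
I_L = V_out / R_L = 8.459 / 79.1 kΩ = 0.107 mA.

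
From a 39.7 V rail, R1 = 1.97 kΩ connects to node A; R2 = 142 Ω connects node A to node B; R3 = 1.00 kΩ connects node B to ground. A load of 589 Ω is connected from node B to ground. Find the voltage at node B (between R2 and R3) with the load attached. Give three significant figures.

V ≈ 5.93 V

At node B, R3 is in parallel with the load: R3‖R_L = 370.7 Ω.
Below node A the resistance is R2 + (R3‖R_L) = 512.7 Ω, so V_A = 39.7 × 512.7/2483 = 8.198 V.
Then V_B = V_A × (R3‖R_L)/(R2 + R3‖R_L) = 8.198 × 370.7/512.7 = 5.93 V.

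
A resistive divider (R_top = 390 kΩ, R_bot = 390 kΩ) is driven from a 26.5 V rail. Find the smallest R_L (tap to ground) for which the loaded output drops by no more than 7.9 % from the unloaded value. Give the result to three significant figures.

R_L(min) ≈ 2.27 MΩ

Output resistance R_th = R_top‖R_bot = (390 × 390)/780.0 = 195.0 kΩ.
The fractional drop is R_th/(R_th + R_L); requiring this ≤ 0.0790 gives R_L ≥ R_th(1/0.0790 − 1) = 195.0 × 11.66 = 2.27 MΩ.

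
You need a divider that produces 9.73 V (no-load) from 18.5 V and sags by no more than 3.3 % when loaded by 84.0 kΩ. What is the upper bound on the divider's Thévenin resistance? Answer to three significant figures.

Loading drop = R_th/(R_th + R_L) ≤ 0.0330, so R_th ≤ R_L · ε/(1−ε) = 84.0 kΩ × 0.0330/0.9670 = 2.87 kΩ.

R_th ≤ 2.87 kΩ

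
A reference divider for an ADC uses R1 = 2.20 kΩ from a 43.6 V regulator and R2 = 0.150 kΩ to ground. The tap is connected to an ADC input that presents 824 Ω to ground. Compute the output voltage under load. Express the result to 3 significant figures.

V_out ≈ 2.38 V

The load sits in parallel with R2: R2‖R_L = (150 × 824) / (150 + 824) = 126.9 Ω.
V_out = 43.6 × 126.9 / (2200 + 126.9) = 43.6 × 126.9/2327 = 2.38 V.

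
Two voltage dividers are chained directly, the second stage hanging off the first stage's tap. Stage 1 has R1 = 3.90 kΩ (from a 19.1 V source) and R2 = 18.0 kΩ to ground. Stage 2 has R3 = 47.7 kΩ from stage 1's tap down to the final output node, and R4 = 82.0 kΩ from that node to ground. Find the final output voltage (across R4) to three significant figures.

Stage 2 presents R3+R4 = 129.7 kΩ as a load on stage 1's tap.
Stage 1's lower leg becomes R2‖(R3+R4) = 15.81 kΩ, so V_mid = 19.1 × 15.81/19.71 = 15.32 V.
Stage 2 is itself unloaded: V_out = V_mid × R4/(R3+R4) = 15.32 × 82.0/129.7 = 9.69 V.

V_out ≈ 9.69 V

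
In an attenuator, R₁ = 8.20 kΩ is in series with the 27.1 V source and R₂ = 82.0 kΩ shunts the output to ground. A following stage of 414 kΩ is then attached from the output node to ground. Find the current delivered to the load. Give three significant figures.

R₂‖R_L = 68.44 kΩ; V_out = 27.1 × 68.44/76.64 = 24.20 V.
I_L = V_out / R_L = 24.20 / 414 kΩ = 0.0585 mA.

I_L ≈ 0.0585 mA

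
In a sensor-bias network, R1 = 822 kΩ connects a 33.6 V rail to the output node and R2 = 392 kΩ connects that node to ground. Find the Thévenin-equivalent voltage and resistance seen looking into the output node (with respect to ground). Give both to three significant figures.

V_th is the open-circuit tap voltage: 33.6 × 392/(822 + 392) = 10.8 V.
With the supply zeroed, R1 and R2 appear in parallel from the tap: R_th = R1‖R2 = (822 × 392)/1214 = 265 kΩ.

V_th = 10.8 V, R_th = 265 kΩ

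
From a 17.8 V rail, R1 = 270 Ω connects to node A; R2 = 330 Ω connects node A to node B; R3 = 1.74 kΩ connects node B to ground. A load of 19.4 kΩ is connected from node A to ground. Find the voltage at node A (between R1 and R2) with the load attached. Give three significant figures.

Below node A the series string R2+R3 = 2070 Ω sits in parallel with the 19400 Ω load: 1870 Ω.
V_A = 17.8 × 1870/(270 + 1870) = 15.6 V.

V ≈ 15.6 V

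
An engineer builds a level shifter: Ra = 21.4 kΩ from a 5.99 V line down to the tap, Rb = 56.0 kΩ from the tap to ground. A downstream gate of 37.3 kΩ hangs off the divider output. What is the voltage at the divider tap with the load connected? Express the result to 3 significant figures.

The load sits in parallel with Rb: Rb‖R_L = (56.0 × 37.3) / (56.0 + 37.3) = 22.39 kΩ.
V_out = 5.99 × 22.39 / (21.4 + 22.39) = 5.99 × 22.39/43.79 = 3.06 V.
(Unloaded it would have been 4.33 V.)

V_out ≈ 3.06 V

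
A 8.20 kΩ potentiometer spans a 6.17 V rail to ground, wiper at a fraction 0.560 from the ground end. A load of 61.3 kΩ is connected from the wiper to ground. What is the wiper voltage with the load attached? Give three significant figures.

The wiper splits the pot into (1−α)R = 3.608 kΩ above and αR = 4.592 kΩ below.
Lower section ‖ load = 4.272 kΩ.
V_wiper = 6.17 × 4.272/(3.608 + 4.272) = 3.34 V.

V ≈ 3.34 V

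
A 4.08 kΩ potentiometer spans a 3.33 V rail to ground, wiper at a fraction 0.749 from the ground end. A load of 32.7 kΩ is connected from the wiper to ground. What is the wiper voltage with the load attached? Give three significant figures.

The wiper splits the pot into (1−α)R = 1.024 kΩ above and αR = 3.056 kΩ below.
Lower section ‖ load = 2.795 kΩ.
V_wiper = 3.33 × 2.795/(1.024 + 2.795) = 2.44 V.

V ≈ 2.44 V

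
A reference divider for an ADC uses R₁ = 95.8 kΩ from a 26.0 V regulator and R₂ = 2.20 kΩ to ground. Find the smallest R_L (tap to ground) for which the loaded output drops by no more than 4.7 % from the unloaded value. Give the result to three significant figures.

R_L(min) ≈ 43.6 kΩ

Output resistance R_th = R₁‖R₂ = (95.8 × 2.20)/98.00 = 2.151 kΩ.
The fractional drop is R_th/(R_th + R_L); requiring this ≤ 0.0470 gives R_L ≥ R_th(1/0.0470 − 1) = 2.151 × 20.28 = 43.6 kΩ.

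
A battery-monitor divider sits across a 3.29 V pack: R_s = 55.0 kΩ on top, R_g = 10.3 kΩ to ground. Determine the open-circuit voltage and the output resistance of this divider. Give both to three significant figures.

V_th is the open-circuit tap voltage: 3.29 × 10.3/(55.0 + 10.3) = 0.519 V.
With the supply zeroed, R_s and R_g appear in parallel from the tap: R_th = R_s‖R_g = (55.0 × 10.3)/65.30 = 8.68 kΩ.

V_th = 0.519 V, R_th = 8.68 kΩ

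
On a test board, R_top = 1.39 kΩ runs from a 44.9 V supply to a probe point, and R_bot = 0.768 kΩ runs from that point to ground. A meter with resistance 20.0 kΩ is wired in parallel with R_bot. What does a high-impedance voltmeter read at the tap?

V_out ≈ 15.6 V

The load sits in parallel with R_bot: R_bot‖R_L = (768 × 20000) / (768 + 20000) = 739.6 Ω.
V_out = 44.9 × 739.6 / (1390 + 739.6) = 44.9 × 739.6/2130 = 15.6 V.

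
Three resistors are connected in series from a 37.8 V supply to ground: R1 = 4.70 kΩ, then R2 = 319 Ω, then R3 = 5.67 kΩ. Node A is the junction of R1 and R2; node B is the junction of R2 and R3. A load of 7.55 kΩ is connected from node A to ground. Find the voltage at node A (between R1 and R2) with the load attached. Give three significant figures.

Below node A the series string R2+R3 = 5989 Ω sits in parallel with the 7550 Ω load: 3340 Ω.
V_A = 37.8 × 3340/(4700 + 3340) = 15.7 V.

V ≈ 15.7 V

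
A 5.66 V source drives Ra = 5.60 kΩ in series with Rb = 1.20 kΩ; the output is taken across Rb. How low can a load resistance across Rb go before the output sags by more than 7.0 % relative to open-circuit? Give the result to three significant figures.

Output resistance R_th = Ra‖Rb = (5600 × 1200)/6800 = 988.2 Ω.
The fractional drop is R_th/(R_th + R_L); requiring this ≤ 0.0700 gives R_L ≥ R_th(1/0.0700 − 1) = 988.2 × 13.29 = 13.1 kΩ.

R_L(min) ≈ 13.1 kΩ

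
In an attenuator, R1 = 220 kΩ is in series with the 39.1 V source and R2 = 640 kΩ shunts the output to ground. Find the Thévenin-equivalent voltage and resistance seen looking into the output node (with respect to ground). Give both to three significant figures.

V_th = 29.1 V, R_th = 164 kΩ

V_th is the open-circuit tap voltage: 39.1 × 640/(220 + 640) = 29.1 V.
With the supply zeroed, R1 and R2 appear in parallel from the tap: R_th = R1‖R2 = (220 × 640)/860.0 = 164 kΩ.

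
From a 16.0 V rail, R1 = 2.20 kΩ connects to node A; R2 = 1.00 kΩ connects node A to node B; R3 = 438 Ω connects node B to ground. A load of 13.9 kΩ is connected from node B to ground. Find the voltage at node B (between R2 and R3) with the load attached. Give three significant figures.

V ≈ 1.87 V

At node B, R3 is in parallel with the load: R3‖R_L = 424.6 Ω.
Below node A the resistance is R2 + (R3‖R_L) = 1425 Ω, so V_A = 16.0 × 1425/3625 = 6.289 V.
Then V_B = V_A × (R3‖R_L)/(R2 + R3‖R_L) = 6.289 × 424.6/1425 = 1.87 V.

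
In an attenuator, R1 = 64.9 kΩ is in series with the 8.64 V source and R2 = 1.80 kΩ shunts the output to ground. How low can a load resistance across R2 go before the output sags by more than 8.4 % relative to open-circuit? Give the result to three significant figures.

Output resistance R_th = R1‖R2 = (64.9 × 1.80)/66.70 = 1.751 kΩ.
The fractional drop is R_th/(R_th + R_L); requiring this ≤ 0.0840 gives R_L ≥ R_th(1/0.0840 − 1) = 1.751 × 10.90 = 19.1 kΩ.

R_L(min) ≈ 19.1 kΩ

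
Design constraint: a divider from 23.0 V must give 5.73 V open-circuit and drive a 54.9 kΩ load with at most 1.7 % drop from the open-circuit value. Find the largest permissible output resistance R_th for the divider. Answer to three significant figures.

Loading drop = R_th/(R_th + R_L) ≤ 0.0170, so R_th ≤ R_L · ε/(1−ε) = 54.9 kΩ × 0.0170/0.9830 = 949 Ω.

R_th ≤ 949 Ω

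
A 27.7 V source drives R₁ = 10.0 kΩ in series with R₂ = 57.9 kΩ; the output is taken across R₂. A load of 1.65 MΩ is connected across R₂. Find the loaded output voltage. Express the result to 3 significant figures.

The load sits in parallel with R₂: R₂‖R_L = (57.9 × 1650) / (57.9 + 1650) = 55.94 kΩ.
V_out = 27.7 × 55.94 / (10.0 + 55.94) = 27.7 × 55.94/65.94 = 23.5 V.

V_out ≈ 23.5 V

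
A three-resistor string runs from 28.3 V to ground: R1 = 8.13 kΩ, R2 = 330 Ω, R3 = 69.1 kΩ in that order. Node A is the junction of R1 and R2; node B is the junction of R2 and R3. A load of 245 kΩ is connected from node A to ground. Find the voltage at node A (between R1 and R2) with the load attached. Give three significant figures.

Below node A the series string R2+R3 = 69430 Ω sits in parallel with the 245000 Ω load: 54100 Ω.
V_A = 28.3 × 54100/(8130 + 54100) = 24.6 V.

V ≈ 24.6 V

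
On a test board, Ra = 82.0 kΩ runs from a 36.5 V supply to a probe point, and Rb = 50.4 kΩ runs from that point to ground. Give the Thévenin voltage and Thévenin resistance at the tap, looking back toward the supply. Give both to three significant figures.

V_th = 13.9 V, R_th = 31.2 kΩ

V_th is the open-circuit tap voltage: 36.5 × 50.4/(82.0 + 50.4) = 13.9 V.
With the supply zeroed, Ra and Rb appear in parallel from the tap: R_th = Ra‖Rb = (82.0 × 50.4)/132.4 = 31.2 kΩ.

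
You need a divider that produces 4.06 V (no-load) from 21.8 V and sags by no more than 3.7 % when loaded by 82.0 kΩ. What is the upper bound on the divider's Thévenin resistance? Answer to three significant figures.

Loading drop = R_th/(R_th + R_L) ≤ 0.0370, so R_th ≤ R_L · ε/(1−ε) = 82.0 kΩ × 0.0370/0.9630 = 3.15 kΩ.

R_th ≤ 3.15 kΩ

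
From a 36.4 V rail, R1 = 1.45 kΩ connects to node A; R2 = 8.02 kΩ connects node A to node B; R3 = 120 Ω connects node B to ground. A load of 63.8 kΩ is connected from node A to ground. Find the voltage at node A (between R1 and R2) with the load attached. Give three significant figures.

V ≈ 30.3 V

Below node A the series string R2+R3 = 8140 Ω sits in parallel with the 63800 Ω load: 7219 Ω.
V_A = 36.4 × 7219/(1450 + 7219) = 30.3 V.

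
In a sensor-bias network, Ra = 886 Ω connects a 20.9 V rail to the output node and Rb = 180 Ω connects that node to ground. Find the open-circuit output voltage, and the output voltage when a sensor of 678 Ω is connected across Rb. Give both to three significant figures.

Open-circuit: V = 20.9 × 180/(886 + 180) = 3.53 V.
With the load, Rb becomes Rb‖R_L = 142.2 Ω, so V = 20.9 × 142.2/1028 = 2.89 V.

Unloaded: 3.53 V; loaded: 2.89 V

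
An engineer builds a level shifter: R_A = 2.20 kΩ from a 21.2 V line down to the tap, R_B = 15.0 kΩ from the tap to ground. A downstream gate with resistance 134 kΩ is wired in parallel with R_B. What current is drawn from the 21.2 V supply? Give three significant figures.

I ≈ 1.35 mA

R_B‖R_L = 13.49 kΩ, so the source sees R_A + R_B‖R_L = 15.69 kΩ.
I = 21.2 V / 15.69 kΩ = 1.35 mA.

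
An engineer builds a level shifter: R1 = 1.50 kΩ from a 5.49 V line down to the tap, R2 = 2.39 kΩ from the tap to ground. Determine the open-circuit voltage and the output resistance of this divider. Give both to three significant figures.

V_th is the open-circuit tap voltage: 5.49 × 2.39/(1.50 + 2.39) = 3.37 V.
With the supply zeroed, R1 and R2 appear in parallel from the tap: R_th = R1‖R2 = (1.50 × 2.39)/3.890 = 922 Ω.

V_th = 3.37 V, R_th = 922 Ω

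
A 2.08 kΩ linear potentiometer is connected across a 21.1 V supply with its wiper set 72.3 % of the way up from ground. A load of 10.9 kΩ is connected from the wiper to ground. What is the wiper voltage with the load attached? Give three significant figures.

The wiper splits the pot into (1−α)R = 576.2 Ω above and αR = 1504 Ω below.
Lower section ‖ load = 1322 Ω.
V_wiper = 21.1 × 1322/(576.2 + 1322) = 14.7 V.

V ≈ 14.7 V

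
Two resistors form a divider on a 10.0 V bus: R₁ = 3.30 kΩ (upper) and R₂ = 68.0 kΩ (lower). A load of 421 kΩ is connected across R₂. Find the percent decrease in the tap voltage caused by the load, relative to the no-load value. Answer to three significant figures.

The divider's output (Thévenin) resistance is R₁‖R₂ = 3.147 kΩ.
Fractional drop under load = R_th/(R_th + R_L) = 3.147 / (3.147 + 421) = 0.007420.
So the output falls by 0.742 %.

0.742 %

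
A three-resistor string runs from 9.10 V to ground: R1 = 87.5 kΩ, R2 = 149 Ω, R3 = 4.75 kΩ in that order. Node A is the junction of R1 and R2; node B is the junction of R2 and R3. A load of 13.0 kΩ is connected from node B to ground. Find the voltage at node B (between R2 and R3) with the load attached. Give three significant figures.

At node B, R3 is in parallel with the load: R3‖R_L = 3479 Ω.
Below node A the resistance is R2 + (R3‖R_L) = 3628 Ω, so V_A = 9.10 × 3628/91130 = 0.3623 V.
Then V_B = V_A × (R3‖R_L)/(R2 + R3‖R_L) = 0.3623 × 3479/3628 = 0.347 V.

V ≈ 0.347 V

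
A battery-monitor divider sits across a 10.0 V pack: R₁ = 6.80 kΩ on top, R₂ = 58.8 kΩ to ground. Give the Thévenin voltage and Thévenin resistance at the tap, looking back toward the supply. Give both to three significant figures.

V_th = 8.96 V, R_th = 6.10 kΩ

V_th is the open-circuit tap voltage: 10.0 × 58.8/(6.80 + 58.8) = 8.96 V.
With the supply zeroed, R₁ and R₂ appear in parallel from the tap: R_th = R₁‖R₂ = (6.80 × 58.8)/65.60 = 6.10 kΩ.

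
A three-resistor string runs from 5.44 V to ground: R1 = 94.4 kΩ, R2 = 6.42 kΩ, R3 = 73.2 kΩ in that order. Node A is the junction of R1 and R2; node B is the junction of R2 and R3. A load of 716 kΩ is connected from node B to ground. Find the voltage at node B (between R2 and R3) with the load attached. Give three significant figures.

V ≈ 2.16 V

At node B, R3 is in parallel with the load: R3‖R_L = 66.41 kΩ.
Below node A the resistance is R2 + (R3‖R_L) = 72.83 kΩ, so V_A = 5.44 × 72.83/167.2 = 2.369 V.
Then V_B = V_A × (R3‖R_L)/(R2 + R3‖R_L) = 2.369 × 66.41/72.83 = 2.16 V.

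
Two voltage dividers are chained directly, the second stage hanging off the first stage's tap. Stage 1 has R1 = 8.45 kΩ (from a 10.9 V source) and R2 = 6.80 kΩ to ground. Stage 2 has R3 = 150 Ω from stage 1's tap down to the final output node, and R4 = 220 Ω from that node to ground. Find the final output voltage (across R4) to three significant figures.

V_out ≈ 0.258 V

Stage 2 presents R3+R4 = 370.0 Ω as a load on stage 1's tap.
Stage 1's lower leg becomes R2‖(R3+R4) = 350.9 Ω, so V_mid = 10.9 × 350.9/8801 = 0.4346 V.
Stage 2 is itself unloaded: V_out = V_mid × R4/(R3+R4) = 0.4346 × 220/370.0 = 0.258 V.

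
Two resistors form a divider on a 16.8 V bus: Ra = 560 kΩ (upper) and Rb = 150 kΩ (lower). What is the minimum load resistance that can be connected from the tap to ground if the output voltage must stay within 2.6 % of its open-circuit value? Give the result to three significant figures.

R_L(min) ≈ 4.43 MΩ

Output resistance R_th = Ra‖Rb = (560 × 150)/710.0 = 118.3 kΩ.
The fractional drop is R_th/(R_th + R_L); requiring this ≤ 0.0260 gives R_L ≥ R_th(1/0.0260 − 1) = 118.3 × 37.46 = 4.43 MΩ.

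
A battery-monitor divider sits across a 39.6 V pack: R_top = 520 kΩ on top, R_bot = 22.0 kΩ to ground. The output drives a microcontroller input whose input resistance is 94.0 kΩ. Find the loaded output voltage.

The load sits in parallel with R_bot: R_bot‖R_L = (22.0 × 94.0) / (22.0 + 94.0) = 17.83 kΩ.
V_out = 39.6 × 17.83 / (520 + 17.83) = 39.6 × 17.83/537.8 = 1.31 V.
(Unloaded it would have been 1.61 V.)

V_out ≈ 1.31 V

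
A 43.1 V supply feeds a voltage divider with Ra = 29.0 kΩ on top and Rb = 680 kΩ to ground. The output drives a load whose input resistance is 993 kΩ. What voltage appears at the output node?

V_out ≈ 40.2 V

The load sits in parallel with Rb: Rb‖R_L = (680 × 993) / (680 + 993) = 403.6 kΩ.
V_out = 43.1 × 403.6 / (29.0 + 403.6) = 43.1 × 403.6/432.6 = 40.2 V.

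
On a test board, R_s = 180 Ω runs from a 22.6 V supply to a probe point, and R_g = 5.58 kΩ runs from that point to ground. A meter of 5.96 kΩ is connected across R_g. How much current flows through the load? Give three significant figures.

I_L ≈ 3.57 mA

R_g‖R_L = 2882 Ω; V_out = 22.6 × 2882/3062 = 21.27 V.
I_L = V_out / R_L = 21.27 / 5.96 kΩ = 3.57 mA.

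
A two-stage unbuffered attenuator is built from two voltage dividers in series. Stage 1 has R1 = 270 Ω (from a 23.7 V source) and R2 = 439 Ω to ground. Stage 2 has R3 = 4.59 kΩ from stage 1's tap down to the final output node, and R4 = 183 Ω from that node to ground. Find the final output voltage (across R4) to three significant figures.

V_out ≈ 0.544 V

Stage 2 presents R3+R4 = 4773 Ω as a load on stage 1's tap.
Stage 1's lower leg becomes R2‖(R3+R4) = 402.0 Ω, so V_mid = 23.7 × 402.0/672.0 = 14.18 V.
Stage 2 is itself unloaded: V_out = V_mid × R4/(R3+R4) = 14.18 × 183/4773 = 0.544 V.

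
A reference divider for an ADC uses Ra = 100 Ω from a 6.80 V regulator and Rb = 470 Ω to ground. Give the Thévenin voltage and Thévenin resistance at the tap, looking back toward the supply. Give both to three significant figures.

V_th is the open-circuit tap voltage: 6.80 × 470/(100 + 470) = 5.61 V.
With the supply zeroed, Ra and Rb appear in parallel from the tap: R_th = Ra‖Rb = (100 × 470)/570.0 = 82.5 Ω.

V_th = 5.61 V, R_th = 82.5 Ω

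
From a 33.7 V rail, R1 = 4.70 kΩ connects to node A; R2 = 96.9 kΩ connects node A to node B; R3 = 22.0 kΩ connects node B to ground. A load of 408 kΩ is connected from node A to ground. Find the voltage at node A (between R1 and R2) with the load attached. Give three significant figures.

V ≈ 32.1 V

Below node A the series string R2+R3 = 118.9 kΩ sits in parallel with the 408 kΩ load: 92.07 kΩ.
V_A = 33.7 × 92.07/(4.70 + 92.07) = 32.1 V.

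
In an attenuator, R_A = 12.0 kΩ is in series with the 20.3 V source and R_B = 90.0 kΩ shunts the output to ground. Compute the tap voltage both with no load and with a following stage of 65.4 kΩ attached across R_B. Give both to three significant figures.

Unloaded: 17.9 V; loaded: 15.4 V

Open-circuit: V = 20.3 × 90.0/(12.0 + 90.0) = 17.9 V.
With the load, R_B becomes R_B‖R_L = 37.88 kΩ, so V = 20.3 × 37.88/49.88 = 15.4 V.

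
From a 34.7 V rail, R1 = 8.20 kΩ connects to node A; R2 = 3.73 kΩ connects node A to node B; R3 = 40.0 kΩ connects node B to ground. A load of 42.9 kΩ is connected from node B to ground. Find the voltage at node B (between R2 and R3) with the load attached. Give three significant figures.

V ≈ 22.0 V

At node B, R3 is in parallel with the load: R3‖R_L = 20.70 kΩ.
Below node A the resistance is R2 + (R3‖R_L) = 24.43 kΩ, so V_A = 34.7 × 24.43/32.63 = 25.98 V.
Then V_B = V_A × (R3‖R_L)/(R2 + R3‖R_L) = 25.98 × 20.70/24.43 = 22.0 V.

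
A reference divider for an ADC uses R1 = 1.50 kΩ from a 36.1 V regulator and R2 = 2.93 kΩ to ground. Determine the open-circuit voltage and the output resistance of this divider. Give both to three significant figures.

V_th = 23.9 V, R_th = 992 Ω

V_th is the open-circuit tap voltage: 36.1 × 2.93/(1.50 + 2.93) = 23.9 V.
With the supply zeroed, R1 and R2 appear in parallel from the tap: R_th = R1‖R2 = (1.50 × 2.93)/4.430 = 992 Ω.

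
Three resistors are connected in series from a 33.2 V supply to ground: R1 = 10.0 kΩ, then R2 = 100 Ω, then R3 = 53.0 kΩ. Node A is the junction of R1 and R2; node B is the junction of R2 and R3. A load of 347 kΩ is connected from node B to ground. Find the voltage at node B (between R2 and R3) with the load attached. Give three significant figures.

At node B, R3 is in parallel with the load: R3‖R_L = 45980 Ω.
Below node A the resistance is R2 + (R3‖R_L) = 46080 Ω, so V_A = 33.2 × 46080/56080 = 27.28 V.
Then V_B = V_A × (R3‖R_L)/(R2 + R3‖R_L) = 27.28 × 45980/46080 = 27.2 V.

V ≈ 27.2 V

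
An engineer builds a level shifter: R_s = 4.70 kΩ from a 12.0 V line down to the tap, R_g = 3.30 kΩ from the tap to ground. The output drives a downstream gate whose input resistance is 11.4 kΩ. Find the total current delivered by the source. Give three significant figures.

R_g‖R_L = 2.559 kΩ, so the source sees R_s + R_g‖R_L = 7.259 kΩ.
I = 12.0 V / 7.259 kΩ = 1.65 mA.

I ≈ 1.65 mA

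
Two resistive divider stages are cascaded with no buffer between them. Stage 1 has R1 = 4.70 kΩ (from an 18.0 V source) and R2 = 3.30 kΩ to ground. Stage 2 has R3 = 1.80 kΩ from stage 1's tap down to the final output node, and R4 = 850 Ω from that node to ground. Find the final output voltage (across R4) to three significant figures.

V_out ≈ 1.38 V

Stage 2 presents R3+R4 = 2650 Ω as a load on stage 1's tap.
Stage 1's lower leg becomes R2‖(R3+R4) = 1470 Ω, so V_mid = 18.0 × 1470/6170 = 4.288 V.
Stage 2 is itself unloaded: V_out = V_mid × R4/(R3+R4) = 4.288 × 850/2650 = 1.38 V.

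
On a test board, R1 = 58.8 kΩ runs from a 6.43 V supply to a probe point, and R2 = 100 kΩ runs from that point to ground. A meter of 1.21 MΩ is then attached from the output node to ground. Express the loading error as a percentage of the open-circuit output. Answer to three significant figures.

2.97 %

The divider's output (Thévenin) resistance is R1‖R2 = 37.03 kΩ.
Fractional drop under load = R_th/(R_th + R_L) = 37.03 / (37.03 + 1210) = 0.02969.
So the output falls by 2.97 %.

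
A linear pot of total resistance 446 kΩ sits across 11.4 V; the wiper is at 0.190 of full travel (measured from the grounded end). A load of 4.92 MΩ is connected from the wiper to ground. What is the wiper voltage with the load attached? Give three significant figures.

V ≈ 2.14 V

The wiper splits the pot into (1−α)R = 361.3 kΩ above and αR = 84.74 kΩ below.
Lower section ‖ load = 83.31 kΩ.
V_wiper = 11.4 × 83.31/(361.3 + 83.31) = 2.14 V.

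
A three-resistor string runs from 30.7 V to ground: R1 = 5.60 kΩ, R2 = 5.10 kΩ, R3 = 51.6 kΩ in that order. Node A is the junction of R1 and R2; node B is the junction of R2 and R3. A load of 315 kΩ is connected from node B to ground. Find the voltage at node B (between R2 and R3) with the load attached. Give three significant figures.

At node B, R3 is in parallel with the load: R3‖R_L = 44.34 kΩ.
Below node A the resistance is R2 + (R3‖R_L) = 49.44 kΩ, so V_A = 30.7 × 49.44/55.04 = 27.58 V.
Then V_B = V_A × (R3‖R_L)/(R2 + R3‖R_L) = 27.58 × 44.34/49.44 = 24.7 V.

V ≈ 24.7 V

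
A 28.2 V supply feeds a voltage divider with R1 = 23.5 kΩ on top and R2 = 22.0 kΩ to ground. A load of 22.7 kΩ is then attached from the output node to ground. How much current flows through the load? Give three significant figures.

I_L ≈ 0.400 mA

R2‖R_L = 11.17 kΩ; V_out = 28.2 × 11.17/34.67 = 9.087 V.
I_L = V_out / R_L = 9.087 / 22.7 kΩ = 0.400 mA.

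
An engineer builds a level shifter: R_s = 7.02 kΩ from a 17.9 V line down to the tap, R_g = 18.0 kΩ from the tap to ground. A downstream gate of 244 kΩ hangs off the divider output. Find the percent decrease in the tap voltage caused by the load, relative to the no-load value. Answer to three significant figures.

2.03 %

The divider's output (Thévenin) resistance is R_s‖R_g = 5.050 kΩ.
Fractional drop under load = R_th/(R_th + R_L) = 5.050 / (5.050 + 244) = 0.02028.
So the output falls by 2.03 %.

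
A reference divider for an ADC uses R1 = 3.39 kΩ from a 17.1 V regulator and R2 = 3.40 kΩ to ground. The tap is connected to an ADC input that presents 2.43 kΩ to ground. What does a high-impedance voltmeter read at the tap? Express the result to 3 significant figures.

V_out ≈ 5.04 V

The load sits in parallel with R2: R2‖R_L = (3.40 × 2.43) / (3.40 + 2.43) = 1.417 kΩ.
V_out = 17.1 × 1.417 / (3.39 + 1.417) = 17.1 × 1.417/4.807 = 5.04 V.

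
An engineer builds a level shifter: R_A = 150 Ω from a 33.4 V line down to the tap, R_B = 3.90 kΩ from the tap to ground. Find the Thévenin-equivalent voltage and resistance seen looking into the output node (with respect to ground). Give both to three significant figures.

V_th is the open-circuit tap voltage: 33.4 × 3900/(150 + 3900) = 32.2 V.
With the supply zeroed, R_A and R_B appear in parallel from the tap: R_th = R_A‖R_B = (150 × 3900)/4050 = 144 Ω.

V_th = 32.2 V, R_th = 144 Ω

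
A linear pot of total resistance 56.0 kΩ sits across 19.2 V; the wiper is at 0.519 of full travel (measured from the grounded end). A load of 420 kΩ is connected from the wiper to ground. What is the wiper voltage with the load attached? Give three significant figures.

V ≈ 9.64 V

The wiper splits the pot into (1−α)R = 26.94 kΩ above and αR = 29.06 kΩ below.
Lower section ‖ load = 27.18 kΩ.
V_wiper = 19.2 × 27.18/(26.94 + 27.18) = 9.64 V.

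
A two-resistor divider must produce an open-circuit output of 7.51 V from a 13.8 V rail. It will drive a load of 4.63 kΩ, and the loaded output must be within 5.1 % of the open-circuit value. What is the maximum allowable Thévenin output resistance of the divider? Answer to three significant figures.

Loading drop = R_th/(R_th + R_L) ≤ 0.0510, so R_th ≤ R_L · ε/(1−ε) = 4.63 kΩ × 0.0510/0.9490 = 249 Ω.

R_th ≤ 249 Ω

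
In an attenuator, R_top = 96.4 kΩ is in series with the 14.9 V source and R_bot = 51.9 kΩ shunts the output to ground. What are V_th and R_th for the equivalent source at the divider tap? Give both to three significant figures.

V_th is the open-circuit tap voltage: 14.9 × 51.9/(96.4 + 51.9) = 5.21 V.
With the supply zeroed, R_top and R_bot appear in parallel from the tap: R_th = R_top‖R_bot = (96.4 × 51.9)/148.3 = 33.7 kΩ.

V_th = 5.21 V, R_th = 33.7 kΩ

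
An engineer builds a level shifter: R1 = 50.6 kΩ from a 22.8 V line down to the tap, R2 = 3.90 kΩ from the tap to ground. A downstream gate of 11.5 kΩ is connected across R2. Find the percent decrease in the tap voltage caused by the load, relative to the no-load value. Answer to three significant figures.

23.9 %

The divider's output (Thévenin) resistance is R1‖R2 = 3.621 kΩ.
Fractional drop under load = R_th/(R_th + R_L) = 3.621 / (3.621 + 11.5) = 0.2395.
So the output falls by 23.9 %.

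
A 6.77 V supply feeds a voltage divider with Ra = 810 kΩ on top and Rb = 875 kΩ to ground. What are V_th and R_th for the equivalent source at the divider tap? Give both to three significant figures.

V_th is the open-circuit tap voltage: 6.77 × 875/(810 + 875) = 3.52 V.
With the supply zeroed, Ra and Rb appear in parallel from the tap: R_th = Ra‖Rb = (810 × 875)/1685 = 421 kΩ.

V_th = 3.52 V, R_th = 421 kΩ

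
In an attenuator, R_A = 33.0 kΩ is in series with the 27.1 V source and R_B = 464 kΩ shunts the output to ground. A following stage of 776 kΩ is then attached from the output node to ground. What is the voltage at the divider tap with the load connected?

V_out ≈ 24.3 V

The load sits in parallel with R_B: R_B‖R_L = (464 × 776) / (464 + 776) = 290.4 kΩ.
V_out = 27.1 × 290.4 / (33.0 + 290.4) = 27.1 × 290.4/323.4 = 24.3 V.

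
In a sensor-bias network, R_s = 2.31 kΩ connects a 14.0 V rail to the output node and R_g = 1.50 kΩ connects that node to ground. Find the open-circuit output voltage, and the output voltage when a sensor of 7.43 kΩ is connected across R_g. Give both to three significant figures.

Open-circuit: V = 14.0 × 1.50/(2.31 + 1.50) = 5.51 V.
With the load, R_g becomes R_g‖R_L = 1.248 kΩ, so V = 14.0 × 1.248/3.558 = 4.91 V.

Unloaded: 5.51 V; loaded: 4.91 V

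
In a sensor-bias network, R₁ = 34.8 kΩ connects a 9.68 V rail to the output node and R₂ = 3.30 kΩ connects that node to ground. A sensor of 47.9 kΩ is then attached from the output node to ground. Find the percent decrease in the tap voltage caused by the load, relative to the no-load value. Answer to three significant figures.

The divider's output (Thévenin) resistance is R₁‖R₂ = 3.014 kΩ.
Fractional drop under load = R_th/(R_th + R_L) = 3.014 / (3.014 + 47.9) = 0.05920.
So the output falls by 5.92 %.

5.92 %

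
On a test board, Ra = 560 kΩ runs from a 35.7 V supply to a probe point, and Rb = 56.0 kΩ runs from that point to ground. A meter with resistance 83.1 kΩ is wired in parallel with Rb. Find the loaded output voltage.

The load sits in parallel with Rb: Rb‖R_L = (56.0 × 83.1) / (56.0 + 83.1) = 33.46 kΩ.
V_out = 35.7 × 33.46 / (560 + 33.46) = 35.7 × 33.46/593.5 = 2.01 V.

V_out ≈ 2.01 V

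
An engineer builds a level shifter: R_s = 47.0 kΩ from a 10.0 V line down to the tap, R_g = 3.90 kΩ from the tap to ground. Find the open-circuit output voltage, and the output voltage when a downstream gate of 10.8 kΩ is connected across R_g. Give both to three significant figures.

Unloaded: 0.766 V; loaded: 0.575 V

Open-circuit: V = 10.0 × 3.90/(47.0 + 3.90) = 0.766 V.
With the load, R_g becomes R_g‖R_L = 2.865 kΩ, so V = 10.0 × 2.865/49.87 = 0.575 V.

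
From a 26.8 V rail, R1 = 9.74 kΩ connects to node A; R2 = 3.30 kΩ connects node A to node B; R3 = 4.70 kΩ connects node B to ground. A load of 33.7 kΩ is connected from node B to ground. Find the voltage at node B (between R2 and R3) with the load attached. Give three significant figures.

At node B, R3 is in parallel with the load: R3‖R_L = 4.125 kΩ.
Below node A the resistance is R2 + (R3‖R_L) = 7.425 kΩ, so V_A = 26.8 × 7.425/17.16 = 11.59 V.
Then V_B = V_A × (R3‖R_L)/(R2 + R3‖R_L) = 11.59 × 4.125/7.425 = 6.44 V.

V ≈ 6.44 V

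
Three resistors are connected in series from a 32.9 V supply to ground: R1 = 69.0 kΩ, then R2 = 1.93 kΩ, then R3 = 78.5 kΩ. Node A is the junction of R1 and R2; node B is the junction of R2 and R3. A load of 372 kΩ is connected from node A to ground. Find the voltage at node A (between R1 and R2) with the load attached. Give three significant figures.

V ≈ 16.1 V

Below node A the series string R2+R3 = 80.43 kΩ sits in parallel with the 372 kΩ load: 66.13 kΩ.
V_A = 32.9 × 66.13/(69.0 + 66.13) = 16.1 V.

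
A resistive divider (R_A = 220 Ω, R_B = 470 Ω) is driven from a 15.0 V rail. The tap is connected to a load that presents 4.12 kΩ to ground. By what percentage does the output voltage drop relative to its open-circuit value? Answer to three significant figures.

The divider's output (Thévenin) resistance is R_A‖R_B = 149.9 Ω.
Fractional drop under load = R_th/(R_th + R_L) = 149.9 / (149.9 + 4120) = 0.03510.
So the output falls by 3.51 %.

3.51 %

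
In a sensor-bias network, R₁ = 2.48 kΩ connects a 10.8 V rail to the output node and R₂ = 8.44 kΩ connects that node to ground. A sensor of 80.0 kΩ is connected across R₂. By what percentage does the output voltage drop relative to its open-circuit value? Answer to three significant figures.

2.34 %

The divider's output (Thévenin) resistance is R₁‖R₂ = 1.917 kΩ.
Fractional drop under load = R_th/(R_th + R_L) = 1.917 / (1.917 + 80.0) = 0.02340.
So the output falls by 2.34 %.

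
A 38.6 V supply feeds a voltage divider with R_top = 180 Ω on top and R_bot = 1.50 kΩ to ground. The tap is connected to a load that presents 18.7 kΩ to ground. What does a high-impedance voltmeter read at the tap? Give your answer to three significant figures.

The load sits in parallel with R_bot: R_bot‖R_L = (1500 × 18700) / (1500 + 18700) = 1389 Ω.
V_out = 38.6 × 1389 / (180 + 1389) = 38.6 × 1389/1569 = 34.2 V.
(Unloaded it would have been 34.5 V.)

V_out ≈ 34.2 V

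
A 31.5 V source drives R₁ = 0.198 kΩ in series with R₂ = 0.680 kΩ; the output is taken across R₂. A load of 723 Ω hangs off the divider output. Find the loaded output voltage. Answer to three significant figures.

The load sits in parallel with R₂: R₂‖R_L = (680 × 723) / (680 + 723) = 350.4 Ω.
V_out = 31.5 × 350.4 / (198 + 350.4) = 31.5 × 350.4/548.4 = 20.1 V.

V_out ≈ 20.1 V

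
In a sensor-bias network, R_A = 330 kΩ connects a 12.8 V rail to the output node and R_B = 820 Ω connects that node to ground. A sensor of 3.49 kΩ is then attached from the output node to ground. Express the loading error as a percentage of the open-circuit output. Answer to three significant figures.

The divider's output (Thévenin) resistance is R_A‖R_B = 818.0 Ω.
Fractional drop under load = R_th/(R_th + R_L) = 818.0 / (818.0 + 3490) = 0.1899.
So the output falls by 19.0 %.

19.0 %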